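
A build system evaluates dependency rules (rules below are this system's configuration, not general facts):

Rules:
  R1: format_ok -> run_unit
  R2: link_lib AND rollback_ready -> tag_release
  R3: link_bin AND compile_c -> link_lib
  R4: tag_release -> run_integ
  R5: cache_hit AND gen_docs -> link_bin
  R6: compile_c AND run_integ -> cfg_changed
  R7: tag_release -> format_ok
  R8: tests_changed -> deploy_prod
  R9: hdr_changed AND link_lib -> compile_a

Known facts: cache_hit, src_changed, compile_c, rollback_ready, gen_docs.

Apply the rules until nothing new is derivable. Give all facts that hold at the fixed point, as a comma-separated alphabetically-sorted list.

Round 1: R5 [cache_hit AND gen_docs -> link_bin]. Adds link_bin.
Round 2: R3 [link_bin AND compile_c -> link_lib]. Adds link_lib.
Round 3: R2 [link_lib AND rollback_ready -> tag_release]. Adds tag_release.
Round 4: R4 [tag_release -> run_integ]; R7 [tag_release -> format_ok]. Adds run_integ, format_ok.
Round 5: R1 [format_ok -> run_unit]; R6 [compile_c AND run_integ -> cfg_changed]. Adds run_unit, cfg_changed.

cache_hit, cfg_changed, compile_c, format_ok, gen_docs, link_bin, link_lib, rollback_ready, run_integ, run_unit, src_changed, tag_release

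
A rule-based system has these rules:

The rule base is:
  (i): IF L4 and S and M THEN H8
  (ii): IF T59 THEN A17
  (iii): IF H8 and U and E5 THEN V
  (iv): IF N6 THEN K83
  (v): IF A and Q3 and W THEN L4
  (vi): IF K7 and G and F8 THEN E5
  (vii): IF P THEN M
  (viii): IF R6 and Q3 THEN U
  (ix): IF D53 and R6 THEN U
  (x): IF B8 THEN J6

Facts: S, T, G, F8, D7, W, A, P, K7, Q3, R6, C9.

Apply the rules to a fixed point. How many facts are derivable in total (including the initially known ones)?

18

Round 1: (v) [IF A and Q3 and W THEN L4]; (vi) [IF K7 and G and F8 THEN E5]; (vii) [IF P THEN M]; (viii) [IF R6 and Q3 THEN U]. New: L4, E5, M, U.
Round 2: (i) [IF L4 and S and M THEN H8]. New: H8.
Round 3: (iii) [IF H8 and U and E5 THEN V]. New: V.
Closure: {A, C9, D7, E5, F8, G, H8, K7, L4, M, P, Q3, R6, S, T, U, V, W} — 18 facts.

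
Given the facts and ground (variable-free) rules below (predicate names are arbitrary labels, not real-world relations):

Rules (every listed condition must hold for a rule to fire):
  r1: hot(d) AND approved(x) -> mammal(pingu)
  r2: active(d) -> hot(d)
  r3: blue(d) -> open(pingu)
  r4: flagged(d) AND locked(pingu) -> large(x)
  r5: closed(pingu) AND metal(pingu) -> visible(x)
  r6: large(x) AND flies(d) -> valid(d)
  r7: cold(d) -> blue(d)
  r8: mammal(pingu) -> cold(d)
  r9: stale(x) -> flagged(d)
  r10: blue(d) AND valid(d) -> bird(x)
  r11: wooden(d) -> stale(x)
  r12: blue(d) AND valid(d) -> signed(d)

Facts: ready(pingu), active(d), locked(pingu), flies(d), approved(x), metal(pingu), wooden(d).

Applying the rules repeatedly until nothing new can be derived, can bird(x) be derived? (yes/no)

yes

Round 1: r2 [active(d) -> hot(d)]; r11 [wooden(d) -> stale(x)]. Adds hot(d), stale(x).
Round 2: r1 [hot(d) AND approved(x) -> mammal(pingu)]; r9 [stale(x) -> flagged(d)]. Adds mammal(pingu), flagged(d).
Round 3: r4 [flagged(d) AND locked(pingu) -> large(x)]; r8 [mammal(pingu) -> cold(d)]. Adds large(x), cold(d).
Round 4: r6 [large(x) AND flies(d) -> valid(d)]; r7 [cold(d) -> blue(d)]. Adds valid(d), blue(d).
Round 5: r3 [blue(d) -> open(pingu)]; r10 [blue(d) AND valid(d) -> bird(x)]; r12 [blue(d) AND valid(d) -> signed(d)]. Adds open(pingu), bird(x), signed(d).
bird(x) appears in round 5, so it is derivable.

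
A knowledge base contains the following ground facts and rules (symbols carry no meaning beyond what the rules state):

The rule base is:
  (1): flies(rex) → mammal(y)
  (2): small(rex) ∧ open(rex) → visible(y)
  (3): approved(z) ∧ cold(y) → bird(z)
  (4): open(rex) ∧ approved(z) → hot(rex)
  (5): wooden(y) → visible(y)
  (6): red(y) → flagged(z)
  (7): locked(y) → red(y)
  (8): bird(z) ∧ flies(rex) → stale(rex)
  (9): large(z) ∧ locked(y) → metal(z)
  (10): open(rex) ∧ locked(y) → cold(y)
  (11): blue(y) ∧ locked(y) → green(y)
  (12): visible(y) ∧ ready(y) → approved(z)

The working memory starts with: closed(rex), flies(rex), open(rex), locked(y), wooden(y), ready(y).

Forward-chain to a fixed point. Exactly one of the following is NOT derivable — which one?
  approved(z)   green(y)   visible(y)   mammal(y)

Round 1: (1) [flies(rex) → mammal(y)]; (5) [wooden(y) → visible(y)]; (7) [locked(y) → red(y)]; (10) [open(rex) ∧ locked(y) → cold(y)]. New: mammal(y), visible(y), red(y), cold(y).
Round 2: (6) [red(y) → flagged(z)]; (12) [visible(y) ∧ ready(y) → approved(z)]. New: flagged(z), approved(z).
Round 3: (3) [approved(z) ∧ cold(y) → bird(z)]; (4) [open(rex) ∧ approved(z) → hot(rex)]. New: bird(z), hot(rex).
Round 4: (8) [bird(z) ∧ flies(rex) → stale(rex)]. New: stale(rex).
Derived: visible(y) (round 1), approved(z) (round 2), mammal(y) (round 1). green(y) never appears in any round.

green(y)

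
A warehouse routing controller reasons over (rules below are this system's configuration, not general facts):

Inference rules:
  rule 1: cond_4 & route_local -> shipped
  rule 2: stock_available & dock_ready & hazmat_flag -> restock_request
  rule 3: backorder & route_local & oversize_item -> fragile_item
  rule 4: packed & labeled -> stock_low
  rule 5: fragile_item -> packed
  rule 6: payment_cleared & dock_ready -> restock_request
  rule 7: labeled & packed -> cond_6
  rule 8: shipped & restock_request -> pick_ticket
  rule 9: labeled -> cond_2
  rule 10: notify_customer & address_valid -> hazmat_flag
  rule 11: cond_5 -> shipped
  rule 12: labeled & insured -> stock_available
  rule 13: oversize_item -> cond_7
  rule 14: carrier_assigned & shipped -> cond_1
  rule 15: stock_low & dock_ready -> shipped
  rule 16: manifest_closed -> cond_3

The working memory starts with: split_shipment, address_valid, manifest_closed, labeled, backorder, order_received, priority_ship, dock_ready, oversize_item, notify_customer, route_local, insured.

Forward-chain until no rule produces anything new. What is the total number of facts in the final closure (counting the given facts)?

Round 1 fires rule 3, rule 9, rule 10, rule 12, rule 13, rule 16, giving fragile_item, cond_2, hazmat_flag, stock_available, cond_7, cond_3.
Round 2 fires rule 2, rule 5, giving restock_request, packed.
Round 3 fires rule 4, rule 7, giving stock_low, cond_6.
Round 4 fires rule 15, giving shipped.
Round 5 fires rule 8, giving pick_ticket.
Closure: {address_valid, backorder, cond_2, cond_3, cond_6, cond_7, dock_ready, fragile_item, hazmat_flag, insured, labeled, manifest_closed, notify_customer, order_received, oversize_item, packed, pick_ticket, priority_ship, restock_request, route_local, shipped, split_shipment, stock_available, stock_low} — 24 facts.

24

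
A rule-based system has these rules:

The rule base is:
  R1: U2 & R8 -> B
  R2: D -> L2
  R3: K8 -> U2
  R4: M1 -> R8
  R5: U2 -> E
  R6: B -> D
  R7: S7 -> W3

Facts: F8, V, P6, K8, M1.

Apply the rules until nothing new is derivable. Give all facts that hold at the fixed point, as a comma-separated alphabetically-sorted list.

[1] R3 [K8 -> U2]; R4 [M1 -> R8]. ⇒ new: U2, R8.
[2] R1 [U2 & R8 -> B]; R5 [U2 -> E]. ⇒ new: B, E.
[3] R6 [B -> D]. ⇒ new: D.
[4] R2 [D -> L2]. ⇒ new: L2.

B, D, E, F8, K8, L2, M1, P6, R8, U2, V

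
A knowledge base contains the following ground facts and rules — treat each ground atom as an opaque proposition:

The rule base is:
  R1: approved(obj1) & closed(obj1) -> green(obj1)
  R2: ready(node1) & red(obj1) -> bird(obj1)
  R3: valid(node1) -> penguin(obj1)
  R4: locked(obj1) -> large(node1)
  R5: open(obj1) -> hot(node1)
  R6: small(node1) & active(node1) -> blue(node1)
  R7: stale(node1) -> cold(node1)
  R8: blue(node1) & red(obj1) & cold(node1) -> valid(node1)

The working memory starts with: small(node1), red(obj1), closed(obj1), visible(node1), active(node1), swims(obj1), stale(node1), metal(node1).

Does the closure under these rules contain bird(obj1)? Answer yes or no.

no

Round 1: R6 [small(node1) & active(node1) -> blue(node1)]; R7 [stale(node1) -> cold(node1)]. New: blue(node1), cold(node1).
Round 2: R8 [blue(node1) & red(obj1) & cold(node1) -> valid(node1)]. New: valid(node1).
Round 3: R3 [valid(node1) -> penguin(obj1)]. New: penguin(obj1).
Fixed point reached. bird(obj1) is concluded only by R2; R2 needs ready(node1) (never derived).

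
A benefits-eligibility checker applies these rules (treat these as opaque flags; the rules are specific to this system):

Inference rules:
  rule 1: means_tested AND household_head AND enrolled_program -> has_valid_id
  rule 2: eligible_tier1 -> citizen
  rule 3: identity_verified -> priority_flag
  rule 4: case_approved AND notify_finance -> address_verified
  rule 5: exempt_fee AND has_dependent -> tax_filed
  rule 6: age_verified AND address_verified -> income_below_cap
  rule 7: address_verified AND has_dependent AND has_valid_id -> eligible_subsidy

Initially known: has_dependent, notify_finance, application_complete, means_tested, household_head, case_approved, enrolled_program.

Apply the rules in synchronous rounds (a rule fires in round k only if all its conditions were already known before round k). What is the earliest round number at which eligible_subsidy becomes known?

Round 1 fires rule 1, rule 4, giving has_valid_id, address_verified.
Round 2 fires rule 7, giving eligible_subsidy.
eligible_subsidy first appears in round 2.

2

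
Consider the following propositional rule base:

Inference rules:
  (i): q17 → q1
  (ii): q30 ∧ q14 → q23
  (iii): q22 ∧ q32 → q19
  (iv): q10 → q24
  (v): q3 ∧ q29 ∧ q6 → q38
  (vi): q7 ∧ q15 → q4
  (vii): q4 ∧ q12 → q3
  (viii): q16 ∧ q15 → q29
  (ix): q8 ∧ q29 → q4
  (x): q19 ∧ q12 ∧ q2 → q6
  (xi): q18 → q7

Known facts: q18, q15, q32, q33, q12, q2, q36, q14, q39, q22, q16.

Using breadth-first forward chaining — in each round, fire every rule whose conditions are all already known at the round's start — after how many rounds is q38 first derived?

4

[1] (iii) [q22 ∧ q32 → q19]; (viii) [q16 ∧ q15 → q29]; (xi) [q18 → q7]. ⇒ new: q19, q29, q7.
[2] (vi) [q7 ∧ q15 → q4]; (x) [q19 ∧ q12 ∧ q2 → q6]. ⇒ new: q4, q6.
[3] (vii) [q4 ∧ q12 → q3]. ⇒ new: q3.
[4] (v) [q3 ∧ q29 ∧ q6 → q38]. ⇒ new: q38.
q38 first appears in round 4.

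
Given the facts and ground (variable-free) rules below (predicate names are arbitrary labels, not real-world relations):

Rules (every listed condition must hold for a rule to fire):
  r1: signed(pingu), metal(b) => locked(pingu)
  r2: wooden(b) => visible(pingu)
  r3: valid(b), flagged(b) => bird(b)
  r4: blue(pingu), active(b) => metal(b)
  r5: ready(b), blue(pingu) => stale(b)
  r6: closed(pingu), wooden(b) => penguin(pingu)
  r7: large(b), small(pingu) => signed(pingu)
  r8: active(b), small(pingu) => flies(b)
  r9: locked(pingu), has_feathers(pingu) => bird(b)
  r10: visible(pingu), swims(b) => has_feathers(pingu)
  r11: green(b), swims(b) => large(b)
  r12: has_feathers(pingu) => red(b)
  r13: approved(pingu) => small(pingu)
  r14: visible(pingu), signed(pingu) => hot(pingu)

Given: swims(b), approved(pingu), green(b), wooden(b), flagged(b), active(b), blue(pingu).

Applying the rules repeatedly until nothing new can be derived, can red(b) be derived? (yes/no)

Round 1: r2 [wooden(b) => visible(pingu)]; r4 [blue(pingu), active(b) => metal(b)]; r11 [green(b), swims(b) => large(b)]; r13 [approved(pingu) => small(pingu)]. Adds visible(pingu), metal(b), large(b), small(pingu).
Round 2: r7 [large(b), small(pingu) => signed(pingu)]; r8 [active(b), small(pingu) => flies(b)]; r10 [visible(pingu), swims(b) => has_feathers(pingu)]. Adds signed(pingu), flies(b), has_feathers(pingu).
Round 3: r1 [signed(pingu), metal(b) => locked(pingu)]; r12 [has_feathers(pingu) => red(b)]; r14 [visible(pingu), signed(pingu) => hot(pingu)]. Adds locked(pingu), red(b), hot(pingu).
Round 4: r9 [locked(pingu), has_feathers(pingu) => bird(b)]. Adds bird(b).
red(b) appears in round 3, so it is derivable.

yes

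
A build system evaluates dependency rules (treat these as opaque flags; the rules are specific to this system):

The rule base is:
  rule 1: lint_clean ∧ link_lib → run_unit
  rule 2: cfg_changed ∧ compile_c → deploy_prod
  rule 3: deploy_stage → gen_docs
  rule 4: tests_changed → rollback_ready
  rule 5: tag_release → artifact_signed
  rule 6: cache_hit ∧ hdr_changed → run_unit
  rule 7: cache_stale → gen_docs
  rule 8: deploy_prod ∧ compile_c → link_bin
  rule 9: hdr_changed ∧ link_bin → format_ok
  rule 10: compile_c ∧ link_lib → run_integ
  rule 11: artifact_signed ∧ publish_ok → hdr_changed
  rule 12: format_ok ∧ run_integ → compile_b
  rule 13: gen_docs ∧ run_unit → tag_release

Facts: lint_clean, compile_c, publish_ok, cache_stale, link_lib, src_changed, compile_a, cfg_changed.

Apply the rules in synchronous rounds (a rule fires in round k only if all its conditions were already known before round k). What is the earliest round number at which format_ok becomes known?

Round 1: rule 1 [lint_clean ∧ link_lib → run_unit]; rule 2 [cfg_changed ∧ compile_c → deploy_prod]; rule 7 [cache_stale → gen_docs]; rule 10 [compile_c ∧ link_lib → run_integ]. Adds run_unit, deploy_prod, gen_docs, run_integ.
Round 2: rule 8 [deploy_prod ∧ compile_c → link_bin]; rule 13 [gen_docs ∧ run_unit → tag_release]. Adds link_bin, tag_release.
Round 3: rule 5 [tag_release → artifact_signed]. Adds artifact_signed.
Round 4: rule 11 [artifact_signed ∧ publish_ok → hdr_changed]. Adds hdr_changed.
Round 5: rule 9 [hdr_changed ∧ link_bin → format_ok]. Adds format_ok.
format_ok first appears in round 5.

5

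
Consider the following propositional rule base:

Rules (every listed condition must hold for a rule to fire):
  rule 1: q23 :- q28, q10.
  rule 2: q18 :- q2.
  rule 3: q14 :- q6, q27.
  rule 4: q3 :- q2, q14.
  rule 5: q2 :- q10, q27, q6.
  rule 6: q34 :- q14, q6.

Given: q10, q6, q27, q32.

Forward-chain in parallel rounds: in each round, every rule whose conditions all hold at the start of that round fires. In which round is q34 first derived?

Round 1 — rule 3, rule 5, derive q14, q2.
Round 2 — rule 2, rule 4, rule 6, derive q18, q3, q34.
q34 first appears in round 2.

2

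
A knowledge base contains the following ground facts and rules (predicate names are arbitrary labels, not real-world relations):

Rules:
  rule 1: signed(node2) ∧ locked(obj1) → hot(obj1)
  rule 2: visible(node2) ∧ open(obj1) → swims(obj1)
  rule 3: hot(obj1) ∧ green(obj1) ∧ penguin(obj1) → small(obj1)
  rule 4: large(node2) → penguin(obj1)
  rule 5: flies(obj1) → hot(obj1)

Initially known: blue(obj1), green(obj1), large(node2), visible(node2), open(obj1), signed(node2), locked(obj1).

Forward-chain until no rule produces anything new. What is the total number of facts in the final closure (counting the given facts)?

11

Round 1 — rule 1, rule 2, rule 4, derive hot(obj1), swims(obj1), penguin(obj1).
Round 2 — rule 3, derive small(obj1).
Closure: {blue(obj1), green(obj1), hot(obj1), large(node2), locked(obj1), open(obj1), penguin(obj1), signed(node2), small(obj1), swims(obj1), visible(node2)} — 11 facts.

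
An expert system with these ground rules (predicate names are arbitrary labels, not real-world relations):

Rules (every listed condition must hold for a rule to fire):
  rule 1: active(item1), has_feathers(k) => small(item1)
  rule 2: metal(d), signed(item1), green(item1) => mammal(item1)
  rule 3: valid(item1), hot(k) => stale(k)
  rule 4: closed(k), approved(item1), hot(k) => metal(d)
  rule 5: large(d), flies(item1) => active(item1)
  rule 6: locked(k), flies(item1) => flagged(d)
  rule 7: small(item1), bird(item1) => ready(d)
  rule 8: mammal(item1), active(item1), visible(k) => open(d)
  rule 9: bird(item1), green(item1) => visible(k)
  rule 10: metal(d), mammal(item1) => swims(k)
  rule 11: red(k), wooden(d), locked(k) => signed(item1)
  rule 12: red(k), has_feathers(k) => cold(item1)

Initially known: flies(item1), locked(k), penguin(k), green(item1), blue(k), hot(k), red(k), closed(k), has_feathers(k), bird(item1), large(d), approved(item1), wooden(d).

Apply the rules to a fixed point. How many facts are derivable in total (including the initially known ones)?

Round 1: rule 4 [closed(k), approved(item1), hot(k) => metal(d)]; rule 5 [large(d), flies(item1) => active(item1)]; rule 6 [locked(k), flies(item1) => flagged(d)]; rule 9 [bird(item1), green(item1) => visible(k)]; rule 11 [red(k), wooden(d), locked(k) => signed(item1)]; rule 12 [red(k), has_feathers(k) => cold(item1)]. New: metal(d), active(item1), flagged(d), visible(k), signed(item1), cold(item1).
Round 2: rule 1 [active(item1), has_feathers(k) => small(item1)]; rule 2 [metal(d), signed(item1), green(item1) => mammal(item1)]. New: small(item1), mammal(item1).
Round 3: rule 7 [small(item1), bird(item1) => ready(d)]; rule 8 [mammal(item1), active(item1), visible(k) => open(d)]; rule 10 [metal(d), mammal(item1) => swims(k)]. New: ready(d), open(d), swims(k).
Closure: {active(item1), approved(item1), bird(item1), blue(k), closed(k), cold(item1), flagged(d), flies(item1), green(item1), has_feathers(k), hot(k), large(d), locked(k), mammal(item1), metal(d), open(d), penguin(k), ready(d), red(k), signed(item1), small(item1), swims(k), visible(k), wooden(d)} — 24 facts.

24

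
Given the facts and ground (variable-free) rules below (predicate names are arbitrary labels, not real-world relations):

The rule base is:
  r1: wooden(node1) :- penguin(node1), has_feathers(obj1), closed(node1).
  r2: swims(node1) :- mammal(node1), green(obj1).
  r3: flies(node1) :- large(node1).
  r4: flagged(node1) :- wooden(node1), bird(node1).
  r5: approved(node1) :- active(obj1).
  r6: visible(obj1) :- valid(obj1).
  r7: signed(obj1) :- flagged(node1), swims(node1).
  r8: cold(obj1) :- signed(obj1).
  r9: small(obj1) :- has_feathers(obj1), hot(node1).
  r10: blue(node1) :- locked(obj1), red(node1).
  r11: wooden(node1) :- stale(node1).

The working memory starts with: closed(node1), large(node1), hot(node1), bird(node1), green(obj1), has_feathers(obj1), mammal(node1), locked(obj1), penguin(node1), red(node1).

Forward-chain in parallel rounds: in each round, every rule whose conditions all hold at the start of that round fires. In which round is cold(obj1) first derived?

Round 1 fires r1, r2, r3, r9, r10, giving wooden(node1), swims(node1), flies(node1), small(obj1), blue(node1).
Round 2 fires r4, giving flagged(node1).
Round 3 fires r7, giving signed(obj1).
Round 4 fires r8, giving cold(obj1).
cold(obj1) first appears in round 4.

4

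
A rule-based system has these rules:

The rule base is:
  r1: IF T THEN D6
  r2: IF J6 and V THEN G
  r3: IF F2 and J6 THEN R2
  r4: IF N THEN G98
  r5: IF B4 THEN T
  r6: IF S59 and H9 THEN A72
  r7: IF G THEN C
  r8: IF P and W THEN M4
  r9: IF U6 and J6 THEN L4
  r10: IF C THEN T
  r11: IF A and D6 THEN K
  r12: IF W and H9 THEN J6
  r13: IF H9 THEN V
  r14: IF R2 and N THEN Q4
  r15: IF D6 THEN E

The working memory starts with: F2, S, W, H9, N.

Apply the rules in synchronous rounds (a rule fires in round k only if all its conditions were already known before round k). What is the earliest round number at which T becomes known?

4

Round 1 fires r4, r12, r13, giving G98, J6, V.
Round 2 fires r2, r3, giving G, R2.
Round 3 fires r7, r14, giving C, Q4.
Round 4 fires r10, giving T.
T first appears in round 4.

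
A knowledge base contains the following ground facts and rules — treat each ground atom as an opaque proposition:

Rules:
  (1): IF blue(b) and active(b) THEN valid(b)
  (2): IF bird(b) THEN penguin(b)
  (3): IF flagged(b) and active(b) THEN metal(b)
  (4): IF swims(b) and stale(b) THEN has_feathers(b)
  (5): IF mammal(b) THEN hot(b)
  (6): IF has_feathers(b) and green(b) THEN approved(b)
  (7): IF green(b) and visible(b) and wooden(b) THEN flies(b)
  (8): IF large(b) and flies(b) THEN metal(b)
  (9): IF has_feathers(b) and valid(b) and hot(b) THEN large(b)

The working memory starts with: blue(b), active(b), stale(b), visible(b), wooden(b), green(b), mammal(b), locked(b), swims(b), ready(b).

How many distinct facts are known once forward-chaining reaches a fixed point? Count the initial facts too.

Round 1 fires (1), (4), (5), (7), giving valid(b), has_feathers(b), hot(b), flies(b).
Round 2 fires (6), (9), giving approved(b), large(b).
Round 3 fires (8), giving metal(b).
Closure: {active(b), approved(b), blue(b), flies(b), green(b), has_feathers(b), hot(b), large(b), locked(b), mammal(b), metal(b), ready(b), stale(b), swims(b), valid(b), visible(b), wooden(b)} — 17 facts.

17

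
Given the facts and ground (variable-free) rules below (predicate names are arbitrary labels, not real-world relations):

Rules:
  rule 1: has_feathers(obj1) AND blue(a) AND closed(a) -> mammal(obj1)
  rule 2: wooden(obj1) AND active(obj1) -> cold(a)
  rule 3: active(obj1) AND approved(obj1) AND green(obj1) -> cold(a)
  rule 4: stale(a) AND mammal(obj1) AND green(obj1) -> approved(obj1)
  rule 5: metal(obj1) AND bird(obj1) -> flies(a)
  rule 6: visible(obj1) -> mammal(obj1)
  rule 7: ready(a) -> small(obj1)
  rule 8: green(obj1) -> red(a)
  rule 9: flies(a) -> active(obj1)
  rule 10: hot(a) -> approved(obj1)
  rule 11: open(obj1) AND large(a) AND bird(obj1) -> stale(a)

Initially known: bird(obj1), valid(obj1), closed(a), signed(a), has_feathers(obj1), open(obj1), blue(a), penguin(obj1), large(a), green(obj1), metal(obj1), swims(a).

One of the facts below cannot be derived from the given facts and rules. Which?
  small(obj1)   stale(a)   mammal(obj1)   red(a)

Round 1: rule 1 [has_feathers(obj1) AND blue(a) AND closed(a) -> mammal(obj1)]; rule 5 [metal(obj1) AND bird(obj1) -> flies(a)]; rule 8 [green(obj1) -> red(a)]; rule 11 [open(obj1) AND large(a) AND bird(obj1) -> stale(a)]. New: mammal(obj1), flies(a), red(a), stale(a).
Round 2: rule 4 [stale(a) AND mammal(obj1) AND green(obj1) -> approved(obj1)]; rule 9 [flies(a) -> active(obj1)]. New: approved(obj1), active(obj1).
Round 3: rule 3 [active(obj1) AND approved(obj1) AND green(obj1) -> cold(a)]. New: cold(a).
Derived: stale(a) (round 1), mammal(obj1) (round 1), red(a) (round 1). small(obj1) never appears in any round.

small(obj1)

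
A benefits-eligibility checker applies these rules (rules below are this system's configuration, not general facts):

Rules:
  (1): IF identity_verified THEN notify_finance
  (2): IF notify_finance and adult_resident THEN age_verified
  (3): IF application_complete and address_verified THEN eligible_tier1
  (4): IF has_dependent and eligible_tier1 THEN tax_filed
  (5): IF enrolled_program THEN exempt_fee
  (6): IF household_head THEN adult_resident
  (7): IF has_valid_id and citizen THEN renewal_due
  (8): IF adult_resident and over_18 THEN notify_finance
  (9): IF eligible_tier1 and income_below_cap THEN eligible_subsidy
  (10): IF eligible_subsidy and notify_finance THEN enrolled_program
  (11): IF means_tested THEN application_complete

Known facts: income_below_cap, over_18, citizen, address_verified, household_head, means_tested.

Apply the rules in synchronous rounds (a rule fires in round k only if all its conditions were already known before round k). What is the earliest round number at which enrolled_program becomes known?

Round 1: (6) [IF household_head THEN adult_resident]; (11) [IF means_tested THEN application_complete]. Adds adult_resident, application_complete.
Round 2: (3) [IF application_complete and address_verified THEN eligible_tier1]; (8) [IF adult_resident and over_18 THEN notify_finance]. Adds eligible_tier1, notify_finance.
Round 3: (2) [IF notify_finance and adult_resident THEN age_verified]; (9) [IF eligible_tier1 and income_below_cap THEN eligible_subsidy]. Adds age_verified, eligible_subsidy.
Round 4: (10) [IF eligible_subsidy and notify_finance THEN enrolled_program]. Adds enrolled_program.
enrolled_program first appears in round 4.

4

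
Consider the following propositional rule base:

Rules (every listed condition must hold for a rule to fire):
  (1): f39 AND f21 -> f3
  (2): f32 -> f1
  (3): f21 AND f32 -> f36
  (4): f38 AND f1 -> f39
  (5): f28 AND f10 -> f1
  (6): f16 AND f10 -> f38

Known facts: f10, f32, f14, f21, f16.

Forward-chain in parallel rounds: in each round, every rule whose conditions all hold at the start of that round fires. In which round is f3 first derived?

3

Round 1 fires (2), (3), (6), giving f1, f36, f38.
Round 2 fires (4), giving f39.
Round 3 fires (1), giving f3.
f3 first appears in round 3.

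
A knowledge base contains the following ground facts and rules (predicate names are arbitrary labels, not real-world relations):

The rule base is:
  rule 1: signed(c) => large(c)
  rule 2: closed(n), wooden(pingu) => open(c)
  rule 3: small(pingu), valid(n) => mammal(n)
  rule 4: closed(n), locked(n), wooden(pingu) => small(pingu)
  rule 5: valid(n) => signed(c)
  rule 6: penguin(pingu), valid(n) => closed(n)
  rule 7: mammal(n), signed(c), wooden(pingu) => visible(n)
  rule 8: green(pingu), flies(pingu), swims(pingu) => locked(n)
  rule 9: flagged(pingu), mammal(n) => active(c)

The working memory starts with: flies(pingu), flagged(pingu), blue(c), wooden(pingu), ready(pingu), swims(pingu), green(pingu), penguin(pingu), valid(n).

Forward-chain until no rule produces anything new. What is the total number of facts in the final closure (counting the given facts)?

[1] rule 5 [valid(n) => signed(c)]; rule 6 [penguin(pingu), valid(n) => closed(n)]; rule 8 [green(pingu), flies(pingu), swims(pingu) => locked(n)]. ⇒ new: signed(c), closed(n), locked(n).
[2] rule 1 [signed(c) => large(c)]; rule 2 [closed(n), wooden(pingu) => open(c)]; rule 4 [closed(n), locked(n), wooden(pingu) => small(pingu)]. ⇒ new: large(c), open(c), small(pingu).
[3] rule 3 [small(pingu), valid(n) => mammal(n)]. ⇒ new: mammal(n).
[4] rule 7 [mammal(n), signed(c), wooden(pingu) => visible(n)]; rule 9 [flagged(pingu), mammal(n) => active(c)]. ⇒ new: visible(n), active(c).
Closure: {active(c), blue(c), closed(n), flagged(pingu), flies(pingu), green(pingu), large(c), locked(n), mammal(n), open(c), penguin(pingu), ready(pingu), signed(c), small(pingu), swims(pingu), valid(n), visible(n), wooden(pingu)} — 18 facts.

18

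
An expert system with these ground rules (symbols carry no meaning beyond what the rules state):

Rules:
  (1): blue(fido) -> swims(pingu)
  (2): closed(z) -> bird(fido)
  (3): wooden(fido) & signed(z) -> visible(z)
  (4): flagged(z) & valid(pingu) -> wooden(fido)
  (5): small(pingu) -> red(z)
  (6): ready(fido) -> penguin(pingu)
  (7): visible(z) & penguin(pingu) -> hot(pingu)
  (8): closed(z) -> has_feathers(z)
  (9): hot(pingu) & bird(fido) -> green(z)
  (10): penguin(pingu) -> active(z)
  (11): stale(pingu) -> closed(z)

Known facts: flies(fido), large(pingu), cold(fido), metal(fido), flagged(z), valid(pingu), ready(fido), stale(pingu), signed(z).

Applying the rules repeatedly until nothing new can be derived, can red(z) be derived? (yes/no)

Round 1: (4) [flagged(z) & valid(pingu) -> wooden(fido)]; (6) [ready(fido) -> penguin(pingu)]; (11) [stale(pingu) -> closed(z)]. New: wooden(fido), penguin(pingu), closed(z).
Round 2: (2) [closed(z) -> bird(fido)]; (3) [wooden(fido) & signed(z) -> visible(z)]; (8) [closed(z) -> has_feathers(z)]; (10) [penguin(pingu) -> active(z)]. New: bird(fido), visible(z), has_feathers(z), active(z).
Round 3: (7) [visible(z) & penguin(pingu) -> hot(pingu)]. New: hot(pingu).
Round 4: (9) [hot(pingu) & bird(fido) -> green(z)]. New: green(z).
Fixed point reached. red(z) is concluded only by (5); (5) needs small(pingu) (never derived).

no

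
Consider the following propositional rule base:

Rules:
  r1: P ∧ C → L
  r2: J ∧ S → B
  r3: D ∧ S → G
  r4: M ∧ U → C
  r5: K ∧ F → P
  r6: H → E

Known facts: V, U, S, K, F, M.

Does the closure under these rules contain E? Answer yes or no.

[1] r4 [M ∧ U → C]; r5 [K ∧ F → P]. ⇒ new: C, P.
[2] r1 [P ∧ C → L]. ⇒ new: L.
Fixed point reached. E is concluded only by r6; r6 needs H (never derived).

no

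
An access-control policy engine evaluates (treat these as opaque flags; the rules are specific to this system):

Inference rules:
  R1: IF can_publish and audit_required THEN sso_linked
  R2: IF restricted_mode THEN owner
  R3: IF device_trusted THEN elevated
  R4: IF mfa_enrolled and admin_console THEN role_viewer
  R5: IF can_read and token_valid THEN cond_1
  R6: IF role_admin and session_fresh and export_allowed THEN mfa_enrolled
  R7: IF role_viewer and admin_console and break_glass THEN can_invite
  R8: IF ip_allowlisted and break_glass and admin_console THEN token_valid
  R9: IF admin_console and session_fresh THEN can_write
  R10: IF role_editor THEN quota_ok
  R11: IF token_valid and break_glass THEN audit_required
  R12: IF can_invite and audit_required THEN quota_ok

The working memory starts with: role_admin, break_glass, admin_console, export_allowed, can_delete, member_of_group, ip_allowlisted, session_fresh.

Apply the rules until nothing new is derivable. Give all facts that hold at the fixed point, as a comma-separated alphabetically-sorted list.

admin_console, audit_required, break_glass, can_delete, can_invite, can_write, export_allowed, ip_allowlisted, member_of_group, mfa_enrolled, quota_ok, role_admin, role_viewer, session_fresh, token_valid

[1] R6 [IF role_admin and session_fresh and export_allowed THEN mfa_enrolled]; R8 [IF ip_allowlisted and break_glass and admin_console THEN token_valid]; R9 [IF admin_console and session_fresh THEN can_write]. ⇒ new: mfa_enrolled, token_valid, can_write.
[2] R4 [IF mfa_enrolled and admin_console THEN role_viewer]; R11 [IF token_valid and break_glass THEN audit_required]. ⇒ new: role_viewer, audit_required.
[3] R7 [IF role_viewer and admin_console and break_glass THEN can_invite]. ⇒ new: can_invite.
[4] R12 [IF can_invite and audit_required THEN quota_ok]. ⇒ new: quota_ok.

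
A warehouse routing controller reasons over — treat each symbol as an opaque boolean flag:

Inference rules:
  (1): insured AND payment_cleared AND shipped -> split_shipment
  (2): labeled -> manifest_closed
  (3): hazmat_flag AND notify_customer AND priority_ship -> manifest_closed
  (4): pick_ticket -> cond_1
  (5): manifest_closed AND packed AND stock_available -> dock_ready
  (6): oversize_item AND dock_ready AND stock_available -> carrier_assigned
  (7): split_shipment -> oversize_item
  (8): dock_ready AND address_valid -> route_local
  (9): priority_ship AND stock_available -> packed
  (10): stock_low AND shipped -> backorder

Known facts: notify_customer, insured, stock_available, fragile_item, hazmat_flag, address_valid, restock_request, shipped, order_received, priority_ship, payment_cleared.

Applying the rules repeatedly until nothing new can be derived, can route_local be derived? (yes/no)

Round 1 fires (1), (3), (9), giving split_shipment, manifest_closed, packed.
Round 2 fires (5), (7), giving dock_ready, oversize_item.
Round 3 fires (6), (8), giving carrier_assigned, route_local.
route_local appears in round 3, so it is derivable.

yes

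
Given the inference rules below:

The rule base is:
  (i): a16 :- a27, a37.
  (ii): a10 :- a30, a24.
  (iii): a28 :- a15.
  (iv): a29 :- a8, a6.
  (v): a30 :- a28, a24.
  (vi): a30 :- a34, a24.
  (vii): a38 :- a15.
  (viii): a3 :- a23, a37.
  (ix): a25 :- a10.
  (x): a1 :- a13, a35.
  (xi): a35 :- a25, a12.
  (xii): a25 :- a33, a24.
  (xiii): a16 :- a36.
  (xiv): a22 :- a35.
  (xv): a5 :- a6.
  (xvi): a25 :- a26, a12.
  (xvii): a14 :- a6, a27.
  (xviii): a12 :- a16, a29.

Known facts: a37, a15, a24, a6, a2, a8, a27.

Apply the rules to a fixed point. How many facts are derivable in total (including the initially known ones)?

19

Round 1 fires (i), (iii), (iv), (vii), (xv), (xvii), giving a16, a28, a29, a38, a5, a14.
Round 2 fires (v), (xviii), giving a30, a12.
Round 3 fires (ii), giving a10.
Round 4 fires (ix), giving a25.
Round 5 fires (xi), giving a35.
Round 6 fires (xiv), giving a22.
Closure: {a10, a12, a14, a15, a16, a2, a22, a24, a25, a27, a28, a29, a30, a35, a37, a38, a5, a6, a8} — 19 facts.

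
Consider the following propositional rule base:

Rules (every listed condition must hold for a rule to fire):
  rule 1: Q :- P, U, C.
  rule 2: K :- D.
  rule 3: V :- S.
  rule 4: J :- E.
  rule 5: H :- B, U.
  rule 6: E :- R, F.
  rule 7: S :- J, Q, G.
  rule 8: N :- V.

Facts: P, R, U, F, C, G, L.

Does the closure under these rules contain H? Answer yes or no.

Round 1: rule 1 [Q :- P, U, C.]; rule 6 [E :- R, F.]. New: Q, E.
Round 2: rule 4 [J :- E.]. New: J.
Round 3: rule 7 [S :- J, Q, G.]. New: S.
Round 4: rule 3 [V :- S.]. New: V.
Round 5: rule 8 [N :- V.]. New: N.
Fixed point reached. H is concluded only by rule 5; rule 5 needs B (never derived).

no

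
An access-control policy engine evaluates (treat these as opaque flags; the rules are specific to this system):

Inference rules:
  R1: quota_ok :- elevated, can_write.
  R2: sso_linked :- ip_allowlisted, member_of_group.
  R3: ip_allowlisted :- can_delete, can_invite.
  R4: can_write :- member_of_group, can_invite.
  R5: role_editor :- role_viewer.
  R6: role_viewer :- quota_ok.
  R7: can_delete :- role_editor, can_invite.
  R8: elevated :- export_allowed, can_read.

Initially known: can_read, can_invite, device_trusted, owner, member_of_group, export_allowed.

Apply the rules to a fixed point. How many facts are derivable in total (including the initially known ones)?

14

Round 1: R4 [can_write :- member_of_group, can_invite.]; R8 [elevated :- export_allowed, can_read.]. Adds can_write, elevated.
Round 2: R1 [quota_ok :- elevated, can_write.]. Adds quota_ok.
Round 3: R6 [role_viewer :- quota_ok.]. Adds role_viewer.
Round 4: R5 [role_editor :- role_viewer.]. Adds role_editor.
Round 5: R7 [can_delete :- role_editor, can_invite.]. Adds can_delete.
Round 6: R3 [ip_allowlisted :- can_delete, can_invite.]. Adds ip_allowlisted.
Round 7: R2 [sso_linked :- ip_allowlisted, member_of_group.]. Adds sso_linked.
Closure: {can_delete, can_invite, can_read, can_write, device_trusted, elevated, export_allowed, ip_allowlisted, member_of_group, owner, quota_ok, role_editor, role_viewer, sso_linked} — 14 facts.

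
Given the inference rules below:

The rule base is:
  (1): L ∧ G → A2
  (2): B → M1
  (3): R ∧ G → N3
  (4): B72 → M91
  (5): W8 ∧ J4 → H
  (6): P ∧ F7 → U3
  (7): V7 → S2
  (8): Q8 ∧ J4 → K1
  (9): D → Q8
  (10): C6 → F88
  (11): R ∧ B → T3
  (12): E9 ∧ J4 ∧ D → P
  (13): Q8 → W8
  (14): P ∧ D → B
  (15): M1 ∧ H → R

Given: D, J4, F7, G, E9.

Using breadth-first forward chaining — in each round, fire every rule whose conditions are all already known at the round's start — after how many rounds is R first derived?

4

Round 1 — (9), (12), derive Q8, P.
Round 2 — (6), (8), (13), (14), derive U3, K1, W8, B.
Round 3 — (2), (5), derive M1, H.
Round 4 — (15), derive R.
R first appears in round 4.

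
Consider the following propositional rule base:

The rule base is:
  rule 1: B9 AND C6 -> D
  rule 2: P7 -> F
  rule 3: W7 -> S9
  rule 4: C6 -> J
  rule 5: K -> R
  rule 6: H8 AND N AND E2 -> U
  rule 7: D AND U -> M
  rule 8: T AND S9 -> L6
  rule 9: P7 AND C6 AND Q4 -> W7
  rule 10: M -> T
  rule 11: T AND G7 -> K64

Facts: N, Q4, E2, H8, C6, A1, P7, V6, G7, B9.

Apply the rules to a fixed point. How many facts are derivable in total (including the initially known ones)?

20

[1] rule 1 [B9 AND C6 -> D]; rule 2 [P7 -> F]; rule 4 [C6 -> J]; rule 6 [H8 AND N AND E2 -> U]; rule 9 [P7 AND C6 AND Q4 -> W7]. ⇒ new: D, F, J, U, W7.
[2] rule 3 [W7 -> S9]; rule 7 [D AND U -> M]. ⇒ new: S9, M.
[3] rule 10 [M -> T]. ⇒ new: T.
[4] rule 8 [T AND S9 -> L6]; rule 11 [T AND G7 -> K64]. ⇒ new: L6, K64.
Closure: {A1, B9, C6, D, E2, F, G7, H8, J, K64, L6, M, N, P7, Q4, S9, T, U, V6, W7} — 20 facts.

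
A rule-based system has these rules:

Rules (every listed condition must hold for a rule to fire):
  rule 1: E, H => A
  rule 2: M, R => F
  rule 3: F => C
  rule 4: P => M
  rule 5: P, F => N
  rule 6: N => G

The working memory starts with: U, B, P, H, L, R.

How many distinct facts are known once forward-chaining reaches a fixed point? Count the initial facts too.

11

Round 1 fires rule 4, giving M.
Round 2 fires rule 2, giving F.
Round 3 fires rule 3, rule 5, giving C, N.
Round 4 fires rule 6, giving G.
Closure: {B, C, F, G, H, L, M, N, P, R, U} — 11 facts.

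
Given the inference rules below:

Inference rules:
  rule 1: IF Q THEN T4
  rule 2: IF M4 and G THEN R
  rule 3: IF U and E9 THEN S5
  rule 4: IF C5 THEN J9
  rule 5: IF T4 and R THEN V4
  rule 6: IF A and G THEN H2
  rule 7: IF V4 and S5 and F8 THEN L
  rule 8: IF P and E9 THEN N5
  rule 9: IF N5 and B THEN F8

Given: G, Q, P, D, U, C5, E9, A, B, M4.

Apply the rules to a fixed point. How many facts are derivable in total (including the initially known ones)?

Round 1: rule 1 [IF Q THEN T4]; rule 2 [IF M4 and G THEN R]; rule 3 [IF U and E9 THEN S5]; rule 4 [IF C5 THEN J9]; rule 6 [IF A and G THEN H2]; rule 8 [IF P and E9 THEN N5]. New: T4, R, S5, J9, H2, N5.
Round 2: rule 5 [IF T4 and R THEN V4]; rule 9 [IF N5 and B THEN F8]. New: V4, F8.
Round 3: rule 7 [IF V4 and S5 and F8 THEN L]. New: L.
Closure: {A, B, C5, D, E9, F8, G, H2, J9, L, M4, N5, P, Q, R, S5, T4, U, V4} — 19 facts.

19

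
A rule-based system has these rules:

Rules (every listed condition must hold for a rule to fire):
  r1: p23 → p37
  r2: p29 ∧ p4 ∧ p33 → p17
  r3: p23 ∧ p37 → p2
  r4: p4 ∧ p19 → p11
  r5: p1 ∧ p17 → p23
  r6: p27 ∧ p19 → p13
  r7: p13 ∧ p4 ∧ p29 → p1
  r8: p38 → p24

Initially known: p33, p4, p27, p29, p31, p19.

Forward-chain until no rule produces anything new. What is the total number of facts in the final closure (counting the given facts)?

13

Round 1: r2 [p29 ∧ p4 ∧ p33 → p17]; r4 [p4 ∧ p19 → p11]; r6 [p27 ∧ p19 → p13]. Adds p17, p11, p13.
Round 2: r7 [p13 ∧ p4 ∧ p29 → p1]. Adds p1.
Round 3: r5 [p1 ∧ p17 → p23]. Adds p23.
Round 4: r1 [p23 → p37]. Adds p37.
Round 5: r3 [p23 ∧ p37 → p2]. Adds p2.
Closure: {p1, p11, p13, p17, p19, p2, p23, p27, p29, p31, p33, p37, p4} — 13 facts.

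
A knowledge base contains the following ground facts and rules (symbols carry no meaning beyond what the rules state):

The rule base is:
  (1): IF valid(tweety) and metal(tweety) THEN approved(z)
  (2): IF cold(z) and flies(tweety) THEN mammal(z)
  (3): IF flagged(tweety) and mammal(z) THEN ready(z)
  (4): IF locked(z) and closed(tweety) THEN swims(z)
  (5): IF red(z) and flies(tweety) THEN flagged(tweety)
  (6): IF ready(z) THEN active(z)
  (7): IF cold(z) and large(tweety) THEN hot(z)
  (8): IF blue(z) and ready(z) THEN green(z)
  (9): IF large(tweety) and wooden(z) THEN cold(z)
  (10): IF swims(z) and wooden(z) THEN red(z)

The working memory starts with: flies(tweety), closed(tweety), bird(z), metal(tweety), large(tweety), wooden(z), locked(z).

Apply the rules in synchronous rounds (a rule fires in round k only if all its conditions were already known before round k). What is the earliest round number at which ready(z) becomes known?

4

Round 1: (4) [IF locked(z) and closed(tweety) THEN swims(z)]; (9) [IF large(tweety) and wooden(z) THEN cold(z)]. New: swims(z), cold(z).
Round 2: (2) [IF cold(z) and flies(tweety) THEN mammal(z)]; (7) [IF cold(z) and large(tweety) THEN hot(z)]; (10) [IF swims(z) and wooden(z) THEN red(z)]. New: mammal(z), hot(z), red(z).
Round 3: (5) [IF red(z) and flies(tweety) THEN flagged(tweety)]. New: flagged(tweety).
Round 4: (3) [IF flagged(tweety) and mammal(z) THEN ready(z)]. New: ready(z).
ready(z) first appears in round 4.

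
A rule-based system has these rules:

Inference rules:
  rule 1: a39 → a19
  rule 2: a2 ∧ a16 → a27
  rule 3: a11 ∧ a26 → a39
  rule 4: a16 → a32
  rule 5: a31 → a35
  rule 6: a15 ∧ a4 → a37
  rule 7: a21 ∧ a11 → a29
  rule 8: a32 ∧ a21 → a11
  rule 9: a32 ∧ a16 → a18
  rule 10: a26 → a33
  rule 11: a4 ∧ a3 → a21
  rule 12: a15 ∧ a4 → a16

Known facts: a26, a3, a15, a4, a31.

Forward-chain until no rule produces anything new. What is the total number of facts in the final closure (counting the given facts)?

16

Round 1 fires rule 5, rule 6, rule 10, rule 11, rule 12, giving a35, a37, a33, a21, a16.
Round 2 fires rule 4, giving a32.
Round 3 fires rule 8, rule 9, giving a11, a18.
Round 4 fires rule 3, rule 7, giving a39, a29.
Round 5 fires rule 1, giving a19.
Closure: {a11, a15, a16, a18, a19, a21, a26, a29, a3, a31, a32, a33, a35, a37, a39, a4} — 16 facts.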